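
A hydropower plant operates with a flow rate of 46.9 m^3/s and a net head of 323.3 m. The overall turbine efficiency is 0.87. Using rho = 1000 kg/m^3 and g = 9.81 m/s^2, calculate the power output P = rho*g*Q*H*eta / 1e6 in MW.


P = 1000 * 9.81 * 46.9 * 323.3 * 0.87 / 1e6 = 129.4097 MW


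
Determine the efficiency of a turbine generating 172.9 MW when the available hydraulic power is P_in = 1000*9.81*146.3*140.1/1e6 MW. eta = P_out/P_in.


P_in = 1000 * 9.81 * 146.3 * 140.1 / 1e6 = 201.0719 MW
eta = 172.9 / 201.0719 = 0.8599


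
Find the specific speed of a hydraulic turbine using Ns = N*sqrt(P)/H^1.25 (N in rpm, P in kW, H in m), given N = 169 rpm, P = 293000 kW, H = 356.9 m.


Ns = 169 * 293000^0.5 / 356.9^1.25 = 58.9708


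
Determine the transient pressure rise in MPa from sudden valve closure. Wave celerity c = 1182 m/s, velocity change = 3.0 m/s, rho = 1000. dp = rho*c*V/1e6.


dp = 1000 * 1182 * 3.0 / 1e6 = 3.5460 MPa


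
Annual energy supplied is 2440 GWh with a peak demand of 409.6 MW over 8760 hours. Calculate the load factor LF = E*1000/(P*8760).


LF = 2440 * 1000 / (409.6 * 8760) = 0.6800


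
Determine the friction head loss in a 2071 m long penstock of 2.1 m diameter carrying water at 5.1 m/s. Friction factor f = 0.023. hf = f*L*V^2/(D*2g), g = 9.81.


hf = 0.023 * 2071 * 5.1^2 / (2.1 * 2 * 9.81) = 30.0698 m


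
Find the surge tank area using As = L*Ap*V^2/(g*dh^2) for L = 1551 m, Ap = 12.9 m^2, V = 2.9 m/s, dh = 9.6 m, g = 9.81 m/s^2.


As = 1551 * 12.9 * 2.9^2 / (9.81 * 9.6^2) = 186.1170 m^2


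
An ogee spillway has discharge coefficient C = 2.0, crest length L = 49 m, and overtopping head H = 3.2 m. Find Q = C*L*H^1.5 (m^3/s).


Q = 2.0 * 49 * 3.2^1.5 = 560.9847 m^3/s


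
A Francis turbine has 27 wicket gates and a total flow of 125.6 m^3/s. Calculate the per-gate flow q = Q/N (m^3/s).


q = 125.6 / 27 = 4.6519 m^3/s


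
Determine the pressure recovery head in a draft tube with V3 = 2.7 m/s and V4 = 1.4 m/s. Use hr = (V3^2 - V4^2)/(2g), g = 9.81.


hr = (2.7^2 - 1.4^2) / (2*9.81) = 0.2717 m


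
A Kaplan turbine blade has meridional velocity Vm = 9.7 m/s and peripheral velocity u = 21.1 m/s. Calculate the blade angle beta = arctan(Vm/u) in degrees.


beta = arctan(9.7 / 21.1) = 24.6890 degrees


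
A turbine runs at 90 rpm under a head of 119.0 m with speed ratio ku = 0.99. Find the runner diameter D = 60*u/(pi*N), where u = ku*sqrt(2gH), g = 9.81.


u = 0.99 * sqrt(2*9.81*119.0) = 47.8364 m/s
D = 60 * 47.8364 / (pi * 90) = 10.1512 m


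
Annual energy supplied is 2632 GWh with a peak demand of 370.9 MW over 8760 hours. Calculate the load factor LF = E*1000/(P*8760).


LF = 2632 * 1000 / (370.9 * 8760) = 0.8101


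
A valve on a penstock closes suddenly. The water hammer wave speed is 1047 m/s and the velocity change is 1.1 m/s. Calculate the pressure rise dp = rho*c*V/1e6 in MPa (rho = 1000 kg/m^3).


dp = 1000 * 1047 * 1.1 / 1e6 = 1.1517 MPa


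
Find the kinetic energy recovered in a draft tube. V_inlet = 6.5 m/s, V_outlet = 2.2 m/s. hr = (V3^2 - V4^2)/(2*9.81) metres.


hr = (6.5^2 - 2.2^2) / (2*9.81) = 1.9067 m


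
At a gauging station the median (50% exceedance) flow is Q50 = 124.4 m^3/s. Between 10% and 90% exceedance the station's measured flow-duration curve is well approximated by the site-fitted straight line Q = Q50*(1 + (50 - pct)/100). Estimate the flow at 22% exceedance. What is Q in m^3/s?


Q = 124.4 * (1 + (50 - 22)/100) = 159.2320 m^3/s


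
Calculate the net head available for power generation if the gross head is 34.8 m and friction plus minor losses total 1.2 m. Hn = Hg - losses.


Hn = 34.8 - 1.2 = 33.6000 m


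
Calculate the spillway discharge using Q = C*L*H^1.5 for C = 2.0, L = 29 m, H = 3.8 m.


Q = 2.0 * 29 * 3.8^1.5 = 429.6387 m^3/s


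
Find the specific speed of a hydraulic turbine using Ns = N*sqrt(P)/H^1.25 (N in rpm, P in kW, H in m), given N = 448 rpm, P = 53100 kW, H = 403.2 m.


Ns = 448 * 53100^0.5 / 403.2^1.25 = 57.1379


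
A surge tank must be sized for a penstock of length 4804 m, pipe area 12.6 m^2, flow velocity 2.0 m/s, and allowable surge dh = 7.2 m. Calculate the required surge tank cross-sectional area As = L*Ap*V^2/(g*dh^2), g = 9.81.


As = 4804 * 12.6 * 2.0^2 / (9.81 * 7.2^2) = 476.1015 m^2


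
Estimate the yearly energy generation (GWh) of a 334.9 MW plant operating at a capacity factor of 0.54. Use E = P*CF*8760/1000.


E = 334.9 * 0.54 * 8760 / 1000 = 1584.2110 GWh


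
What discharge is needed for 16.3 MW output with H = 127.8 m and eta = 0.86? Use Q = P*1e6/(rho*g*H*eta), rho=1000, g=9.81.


Q = 16.3 * 1e6 / (1000 * 9.81 * 127.8 * 0.86) = 15.1178 m^3/s


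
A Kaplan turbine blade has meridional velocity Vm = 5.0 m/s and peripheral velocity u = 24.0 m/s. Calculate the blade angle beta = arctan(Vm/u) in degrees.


beta = arctan(5.0 / 24.0) = 11.7683 degrees


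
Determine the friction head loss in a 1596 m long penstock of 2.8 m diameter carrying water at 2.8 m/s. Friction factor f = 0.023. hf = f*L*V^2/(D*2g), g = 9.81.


hf = 0.023 * 1596 * 2.8^2 / (2.8 * 2 * 9.81) = 5.2387 m


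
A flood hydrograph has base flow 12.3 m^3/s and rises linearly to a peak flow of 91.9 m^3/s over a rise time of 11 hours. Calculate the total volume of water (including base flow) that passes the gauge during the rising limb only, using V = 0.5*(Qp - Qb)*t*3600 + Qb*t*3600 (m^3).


V = 0.5*(91.9 - 12.3)*11*3600 + 12.3*11*3600 = 2.0632e+06 m^3


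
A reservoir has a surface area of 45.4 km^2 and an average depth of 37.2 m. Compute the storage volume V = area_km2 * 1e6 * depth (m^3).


V = 45.4 * 1e6 * 37.2 = 1.6889e+09 m^3


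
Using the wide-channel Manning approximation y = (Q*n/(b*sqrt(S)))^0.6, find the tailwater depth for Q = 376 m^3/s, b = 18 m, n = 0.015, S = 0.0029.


y = (376 * 0.015 / (18 * 0.0029^0.5))^0.6 = 2.8766 m


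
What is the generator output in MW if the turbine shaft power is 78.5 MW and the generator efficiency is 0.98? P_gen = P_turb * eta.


P_gen = 78.5 * 0.98 = 76.9300 MW


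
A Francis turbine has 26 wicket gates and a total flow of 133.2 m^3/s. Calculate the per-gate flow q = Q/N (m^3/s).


q = 133.2 / 26 = 5.1231 m^3/s


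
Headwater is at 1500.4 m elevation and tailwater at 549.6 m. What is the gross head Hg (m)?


Hg = 1500.4 - 549.6 = 950.8000 m


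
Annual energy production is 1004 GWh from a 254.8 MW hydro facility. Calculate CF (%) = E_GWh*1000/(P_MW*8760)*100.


CF = 1004 * 1000 / (254.8 * 8760) * 100 = 44.9811 %


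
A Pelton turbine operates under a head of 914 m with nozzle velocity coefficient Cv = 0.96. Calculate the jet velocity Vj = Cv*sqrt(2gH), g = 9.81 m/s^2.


Vj = 0.96 * sqrt(2*9.81*914) = 128.5564 m/s


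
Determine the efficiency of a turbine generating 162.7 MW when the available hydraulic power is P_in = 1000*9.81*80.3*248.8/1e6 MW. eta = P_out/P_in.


P_in = 1000 * 9.81 * 80.3 * 248.8 / 1e6 = 195.9905 MW
eta = 162.7 / 195.9905 = 0.8301


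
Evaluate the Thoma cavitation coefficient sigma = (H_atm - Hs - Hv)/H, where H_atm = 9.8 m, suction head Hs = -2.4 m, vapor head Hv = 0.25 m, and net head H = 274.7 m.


sigma = (9.8 - (-2.4) - 0.25) / 274.7 = 0.0435


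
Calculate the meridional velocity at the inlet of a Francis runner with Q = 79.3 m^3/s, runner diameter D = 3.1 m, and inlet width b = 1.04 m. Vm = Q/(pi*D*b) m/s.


Vm = 79.3 / (pi * 3.1 * 1.04) = 7.8294 m/s


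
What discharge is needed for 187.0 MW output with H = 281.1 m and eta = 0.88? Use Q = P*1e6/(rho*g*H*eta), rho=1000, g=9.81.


Q = 187.0 * 1e6 / (1000 * 9.81 * 281.1 * 0.88) = 77.0600 m^3/s


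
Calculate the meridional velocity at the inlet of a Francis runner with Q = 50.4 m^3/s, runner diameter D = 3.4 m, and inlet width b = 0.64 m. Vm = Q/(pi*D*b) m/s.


Vm = 50.4 / (pi * 3.4 * 0.64) = 7.3726 m/s


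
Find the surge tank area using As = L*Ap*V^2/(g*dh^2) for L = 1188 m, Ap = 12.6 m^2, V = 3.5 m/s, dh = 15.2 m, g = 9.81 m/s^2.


As = 1188 * 12.6 * 3.5^2 / (9.81 * 15.2^2) = 80.9034 m^2


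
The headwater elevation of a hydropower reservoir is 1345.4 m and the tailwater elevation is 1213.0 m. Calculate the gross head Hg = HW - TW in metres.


Hg = 1345.4 - 1213.0 = 132.4000 m


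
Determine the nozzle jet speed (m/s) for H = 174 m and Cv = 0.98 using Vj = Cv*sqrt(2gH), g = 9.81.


Vj = 0.98 * sqrt(2*9.81*174) = 57.2598 m/s


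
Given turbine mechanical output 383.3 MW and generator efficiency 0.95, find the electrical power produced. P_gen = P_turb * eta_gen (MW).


P_gen = 383.3 * 0.95 = 364.1350 MW


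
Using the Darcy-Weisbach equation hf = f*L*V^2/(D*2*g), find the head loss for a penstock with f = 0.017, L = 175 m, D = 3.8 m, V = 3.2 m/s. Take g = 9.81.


hf = 0.017 * 175 * 3.2^2 / (3.8 * 2 * 9.81) = 0.4086 m


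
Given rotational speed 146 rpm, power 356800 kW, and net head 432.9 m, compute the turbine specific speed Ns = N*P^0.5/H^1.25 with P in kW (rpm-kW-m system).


Ns = 146 * 356800^0.5 / 432.9^1.25 = 44.1653


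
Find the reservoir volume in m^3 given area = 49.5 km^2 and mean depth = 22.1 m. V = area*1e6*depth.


V = 49.5 * 1e6 * 22.1 = 1.0940e+09 m^3


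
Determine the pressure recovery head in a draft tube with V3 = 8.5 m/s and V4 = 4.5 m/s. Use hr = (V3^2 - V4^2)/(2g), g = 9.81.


hr = (8.5^2 - 4.5^2) / (2*9.81) = 2.6504 m


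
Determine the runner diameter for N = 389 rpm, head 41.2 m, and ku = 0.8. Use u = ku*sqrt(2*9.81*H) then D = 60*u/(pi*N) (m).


u = 0.8 * sqrt(2*9.81*41.2) = 22.7451 m/s
D = 60 * 22.7451 / (pi * 389) = 1.1167 m


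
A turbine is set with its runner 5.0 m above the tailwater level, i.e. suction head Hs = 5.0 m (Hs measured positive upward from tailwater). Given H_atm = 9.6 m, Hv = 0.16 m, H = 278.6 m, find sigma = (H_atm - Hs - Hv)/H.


sigma = (9.6 - 5.0 - 0.16) / 278.6 = 0.0159


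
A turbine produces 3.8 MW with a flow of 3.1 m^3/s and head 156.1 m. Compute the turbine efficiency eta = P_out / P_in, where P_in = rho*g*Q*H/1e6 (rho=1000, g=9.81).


P_in = 1000 * 9.81 * 3.1 * 156.1 / 1e6 = 4.7472 MW
eta = 3.8 / 4.7472 = 0.8005


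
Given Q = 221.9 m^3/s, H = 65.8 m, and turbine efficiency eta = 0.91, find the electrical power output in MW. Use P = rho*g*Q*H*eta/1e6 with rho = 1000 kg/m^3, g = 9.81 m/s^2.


P = 1000 * 9.81 * 221.9 * 65.8 * 0.91 / 1e6 = 130.3448 MW


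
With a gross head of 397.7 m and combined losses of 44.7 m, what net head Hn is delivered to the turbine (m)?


Hn = 397.7 - 44.7 = 353.0000 m


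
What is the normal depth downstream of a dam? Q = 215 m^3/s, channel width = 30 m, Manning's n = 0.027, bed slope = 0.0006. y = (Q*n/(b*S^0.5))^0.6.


y = (215 * 0.027 / (30 * 0.0006^0.5))^0.6 = 3.4559 m


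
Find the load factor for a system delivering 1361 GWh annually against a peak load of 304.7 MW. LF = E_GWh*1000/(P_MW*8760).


LF = 1361 * 1000 / (304.7 * 8760) = 0.5099


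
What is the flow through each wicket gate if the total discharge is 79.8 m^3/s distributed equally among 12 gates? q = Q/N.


q = 79.8 / 12 = 6.6500 m^3/s


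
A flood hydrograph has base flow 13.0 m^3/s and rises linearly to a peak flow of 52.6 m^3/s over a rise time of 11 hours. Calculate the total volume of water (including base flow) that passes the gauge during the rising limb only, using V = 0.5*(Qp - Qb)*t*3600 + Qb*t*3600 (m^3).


V = 0.5*(52.6 - 13.0)*11*3600 + 13.0*11*3600 = 1.2989e+06 m^3


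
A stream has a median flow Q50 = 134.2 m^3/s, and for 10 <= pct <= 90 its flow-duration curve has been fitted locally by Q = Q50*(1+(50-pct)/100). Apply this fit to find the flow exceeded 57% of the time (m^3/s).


Q = 134.2 * (1 + (50 - 57)/100) = 124.8060 m^3/s


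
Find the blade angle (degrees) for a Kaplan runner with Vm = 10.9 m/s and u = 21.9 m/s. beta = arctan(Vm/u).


beta = arctan(10.9 / 21.9) = 26.4603 degrees


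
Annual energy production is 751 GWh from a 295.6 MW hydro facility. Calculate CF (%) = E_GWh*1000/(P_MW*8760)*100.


CF = 751 * 1000 / (295.6 * 8760) * 100 = 29.0022 %


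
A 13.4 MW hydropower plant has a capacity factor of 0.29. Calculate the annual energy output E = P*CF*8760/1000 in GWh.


E = 13.4 * 0.29 * 8760 / 1000 = 34.0414 GWh


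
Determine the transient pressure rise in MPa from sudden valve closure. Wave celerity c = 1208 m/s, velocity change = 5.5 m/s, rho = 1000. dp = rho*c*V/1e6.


dp = 1000 * 1208 * 5.5 / 1e6 = 6.6440 MPa


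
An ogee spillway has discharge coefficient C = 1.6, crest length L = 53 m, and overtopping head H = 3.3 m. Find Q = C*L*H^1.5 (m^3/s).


Q = 1.6 * 53 * 3.3^1.5 = 508.3546 m^3/s


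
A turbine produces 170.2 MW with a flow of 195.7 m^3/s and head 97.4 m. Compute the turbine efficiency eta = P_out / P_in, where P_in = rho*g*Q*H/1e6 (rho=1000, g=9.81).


P_in = 1000 * 9.81 * 195.7 * 97.4 / 1e6 = 186.9902 MW
eta = 170.2 / 186.9902 = 0.9102


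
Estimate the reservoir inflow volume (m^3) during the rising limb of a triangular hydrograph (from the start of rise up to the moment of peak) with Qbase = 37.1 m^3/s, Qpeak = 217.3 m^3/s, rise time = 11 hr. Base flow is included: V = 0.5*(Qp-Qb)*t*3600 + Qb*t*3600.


V = 0.5*(217.3 - 37.1)*11*3600 + 37.1*11*3600 = 5.0371e+06 m^3


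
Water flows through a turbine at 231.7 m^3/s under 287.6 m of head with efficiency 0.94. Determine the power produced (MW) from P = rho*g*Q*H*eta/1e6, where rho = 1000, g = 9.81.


P = 1000 * 9.81 * 231.7 * 287.6 * 0.94 / 1e6 = 614.4857 MW


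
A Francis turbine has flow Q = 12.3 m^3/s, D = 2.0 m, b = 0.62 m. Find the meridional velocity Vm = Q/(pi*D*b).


Vm = 12.3 / (pi * 2.0 * 0.62) = 3.1574 m/s


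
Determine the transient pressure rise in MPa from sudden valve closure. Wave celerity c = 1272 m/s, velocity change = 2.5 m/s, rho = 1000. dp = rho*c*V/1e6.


dp = 1000 * 1272 * 2.5 / 1e6 = 3.1800 MPa


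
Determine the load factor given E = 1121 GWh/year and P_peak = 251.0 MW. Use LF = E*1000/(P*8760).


LF = 1121 * 1000 / (251.0 * 8760) = 0.5098


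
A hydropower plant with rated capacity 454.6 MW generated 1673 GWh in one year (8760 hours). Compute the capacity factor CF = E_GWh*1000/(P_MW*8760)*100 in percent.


CF = 1673 * 1000 / (454.6 * 8760) * 100 = 42.0109 %


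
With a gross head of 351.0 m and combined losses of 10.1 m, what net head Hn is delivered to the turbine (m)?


Hn = 351.0 - 10.1 = 340.9000 m


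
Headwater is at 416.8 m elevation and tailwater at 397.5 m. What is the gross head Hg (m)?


Hg = 416.8 - 397.5 = 19.3000 m


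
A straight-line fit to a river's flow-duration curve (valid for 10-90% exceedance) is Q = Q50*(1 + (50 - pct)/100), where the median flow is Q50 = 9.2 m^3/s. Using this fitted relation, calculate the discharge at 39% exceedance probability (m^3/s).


Q = 9.2 * (1 + (50 - 39)/100) = 10.2120 m^3/s


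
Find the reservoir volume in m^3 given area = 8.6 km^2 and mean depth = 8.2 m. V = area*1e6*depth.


V = 8.6 * 1e6 * 8.2 = 7.0520e+07 m^3


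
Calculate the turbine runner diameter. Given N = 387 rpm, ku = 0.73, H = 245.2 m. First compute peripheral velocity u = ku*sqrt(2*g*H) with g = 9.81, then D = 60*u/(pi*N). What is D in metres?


u = 0.73 * sqrt(2*9.81*245.2) = 50.6329 m/s
D = 60 * 50.6329 / (pi * 387) = 2.4988 m


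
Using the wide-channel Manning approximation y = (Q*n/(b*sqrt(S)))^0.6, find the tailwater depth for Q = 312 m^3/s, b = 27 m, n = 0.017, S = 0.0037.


y = (312 * 0.017 / (27 * 0.0037^0.5))^0.6 = 2.0206 m


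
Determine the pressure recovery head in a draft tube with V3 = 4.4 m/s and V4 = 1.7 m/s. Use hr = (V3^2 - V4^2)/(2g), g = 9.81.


hr = (4.4^2 - 1.7^2) / (2*9.81) = 0.8394 m


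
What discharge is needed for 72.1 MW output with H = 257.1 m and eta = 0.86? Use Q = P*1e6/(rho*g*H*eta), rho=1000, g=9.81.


Q = 72.1 * 1e6 / (1000 * 9.81 * 257.1 * 0.86) = 33.2404 m^3/s


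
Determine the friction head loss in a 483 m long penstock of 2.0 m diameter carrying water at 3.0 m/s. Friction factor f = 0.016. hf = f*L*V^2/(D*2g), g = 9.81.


hf = 0.016 * 483 * 3.0^2 / (2.0 * 2 * 9.81) = 1.7725 m


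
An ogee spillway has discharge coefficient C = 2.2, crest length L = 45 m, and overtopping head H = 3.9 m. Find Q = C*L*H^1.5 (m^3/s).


Q = 2.2 * 45 * 3.9^1.5 = 762.4864 m^3/s


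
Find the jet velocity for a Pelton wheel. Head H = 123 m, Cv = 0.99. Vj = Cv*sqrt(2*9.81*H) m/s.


Vj = 0.99 * sqrt(2*9.81*123) = 48.6337 m/s


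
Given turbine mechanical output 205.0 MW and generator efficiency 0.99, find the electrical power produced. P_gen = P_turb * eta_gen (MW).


P_gen = 205.0 * 0.99 = 202.9500 MW


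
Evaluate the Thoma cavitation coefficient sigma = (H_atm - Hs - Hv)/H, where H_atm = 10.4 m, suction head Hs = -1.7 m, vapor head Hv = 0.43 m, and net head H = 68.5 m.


sigma = (10.4 - (-1.7) - 0.43) / 68.5 = 0.1704


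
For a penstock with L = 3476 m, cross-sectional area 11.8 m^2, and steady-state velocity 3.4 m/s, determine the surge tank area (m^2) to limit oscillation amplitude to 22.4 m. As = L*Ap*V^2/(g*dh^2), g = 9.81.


As = 3476 * 11.8 * 3.4^2 / (9.81 * 22.4^2) = 96.3284 m^2


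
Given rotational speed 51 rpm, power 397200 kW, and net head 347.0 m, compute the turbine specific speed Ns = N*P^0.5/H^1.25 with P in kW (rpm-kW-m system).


Ns = 51 * 397200^0.5 / 347.0^1.25 = 21.4616


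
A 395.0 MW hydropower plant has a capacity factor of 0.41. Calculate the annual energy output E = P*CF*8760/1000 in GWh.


E = 395.0 * 0.41 * 8760 / 1000 = 1418.6820 GWh


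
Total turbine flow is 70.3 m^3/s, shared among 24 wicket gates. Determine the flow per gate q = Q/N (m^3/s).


q = 70.3 / 24 = 2.9292 m^3/s


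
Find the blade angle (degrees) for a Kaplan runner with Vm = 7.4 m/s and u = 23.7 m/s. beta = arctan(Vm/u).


beta = arctan(7.4 / 23.7) = 17.3403 degrees


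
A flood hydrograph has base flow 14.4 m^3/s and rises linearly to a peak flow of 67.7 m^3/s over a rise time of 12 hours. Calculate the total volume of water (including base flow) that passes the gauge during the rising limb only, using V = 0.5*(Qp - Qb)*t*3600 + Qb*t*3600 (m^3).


V = 0.5*(67.7 - 14.4)*12*3600 + 14.4*12*3600 = 1.7734e+06 m^3


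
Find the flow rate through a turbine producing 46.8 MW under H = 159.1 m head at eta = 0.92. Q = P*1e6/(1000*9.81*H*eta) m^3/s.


Q = 46.8 * 1e6 / (1000 * 9.81 * 159.1 * 0.92) = 32.5926 m^3/s


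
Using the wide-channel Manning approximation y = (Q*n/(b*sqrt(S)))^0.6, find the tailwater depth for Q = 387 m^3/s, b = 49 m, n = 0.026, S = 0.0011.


y = (387 * 0.026 / (49 * 0.0011^0.5))^0.6 = 2.9859 m


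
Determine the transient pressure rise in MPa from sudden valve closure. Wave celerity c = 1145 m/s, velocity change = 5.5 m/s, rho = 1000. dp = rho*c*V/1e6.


dp = 1000 * 1145 * 5.5 / 1e6 = 6.2975 MPa


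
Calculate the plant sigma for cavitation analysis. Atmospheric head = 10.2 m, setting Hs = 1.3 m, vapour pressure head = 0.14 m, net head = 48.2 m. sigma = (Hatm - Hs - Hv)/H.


sigma = (10.2 - 1.3 - 0.14) / 48.2 = 0.1817


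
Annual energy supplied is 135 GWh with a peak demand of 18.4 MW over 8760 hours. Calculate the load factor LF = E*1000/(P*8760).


LF = 135 * 1000 / (18.4 * 8760) = 0.8376


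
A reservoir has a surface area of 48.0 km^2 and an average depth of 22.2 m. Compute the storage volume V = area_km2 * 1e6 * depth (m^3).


V = 48.0 * 1e6 * 22.2 = 1.0656e+09 m^3


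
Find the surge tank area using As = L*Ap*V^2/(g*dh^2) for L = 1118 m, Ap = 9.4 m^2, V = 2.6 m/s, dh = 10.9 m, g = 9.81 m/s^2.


As = 1118 * 9.4 * 2.6^2 / (9.81 * 10.9^2) = 60.9529 m^2


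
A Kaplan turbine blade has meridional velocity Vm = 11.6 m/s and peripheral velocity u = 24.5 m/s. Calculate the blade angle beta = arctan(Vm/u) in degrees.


beta = arctan(11.6 / 24.5) = 25.3361 degrees


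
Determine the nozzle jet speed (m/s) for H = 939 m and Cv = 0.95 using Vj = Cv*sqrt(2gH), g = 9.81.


Vj = 0.95 * sqrt(2*9.81*939) = 128.9454 m/s


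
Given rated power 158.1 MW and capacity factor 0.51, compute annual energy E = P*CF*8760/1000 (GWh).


E = 158.1 * 0.51 * 8760 / 1000 = 706.3276 GWh


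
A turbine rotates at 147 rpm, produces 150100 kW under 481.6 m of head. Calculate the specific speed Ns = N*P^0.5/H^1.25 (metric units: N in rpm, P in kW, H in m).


Ns = 147 * 150100^0.5 / 481.6^1.25 = 25.2435


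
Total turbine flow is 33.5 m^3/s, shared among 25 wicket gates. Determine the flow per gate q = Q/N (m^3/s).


q = 33.5 / 25 = 1.3400 m^3/s


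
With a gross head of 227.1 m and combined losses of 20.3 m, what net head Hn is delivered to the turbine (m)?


Hn = 227.1 - 20.3 = 206.8000 m


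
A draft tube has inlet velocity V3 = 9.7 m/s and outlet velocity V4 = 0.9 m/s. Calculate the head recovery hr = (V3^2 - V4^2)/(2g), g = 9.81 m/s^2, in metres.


hr = (9.7^2 - 0.9^2) / (2*9.81) = 4.7543 m


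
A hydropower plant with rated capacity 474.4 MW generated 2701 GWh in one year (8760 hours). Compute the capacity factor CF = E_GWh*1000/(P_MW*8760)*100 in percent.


CF = 2701 * 1000 / (474.4 * 8760) * 100 = 64.9944 %


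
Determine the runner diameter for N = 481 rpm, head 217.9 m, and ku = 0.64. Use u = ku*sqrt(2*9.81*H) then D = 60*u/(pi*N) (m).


u = 0.64 * sqrt(2*9.81*217.9) = 41.8464 m/s
D = 60 * 41.8464 / (pi * 481) = 1.6616 m


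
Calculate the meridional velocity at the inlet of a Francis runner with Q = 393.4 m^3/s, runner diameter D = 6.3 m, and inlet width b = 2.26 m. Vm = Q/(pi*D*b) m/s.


Vm = 393.4 / (pi * 6.3 * 2.26) = 8.7950 m/s


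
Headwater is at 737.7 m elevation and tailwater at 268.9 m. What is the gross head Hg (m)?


Hg = 737.7 - 268.9 = 468.8000 m


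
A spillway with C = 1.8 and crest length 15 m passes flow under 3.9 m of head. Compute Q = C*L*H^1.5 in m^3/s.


Q = 1.8 * 15 * 3.9^1.5 = 207.9508 m^3/s


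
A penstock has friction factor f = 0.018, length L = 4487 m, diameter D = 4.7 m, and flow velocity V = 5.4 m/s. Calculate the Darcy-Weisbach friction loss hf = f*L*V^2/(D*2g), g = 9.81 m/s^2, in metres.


hf = 0.018 * 4487 * 5.4^2 / (4.7 * 2 * 9.81) = 25.5399 m


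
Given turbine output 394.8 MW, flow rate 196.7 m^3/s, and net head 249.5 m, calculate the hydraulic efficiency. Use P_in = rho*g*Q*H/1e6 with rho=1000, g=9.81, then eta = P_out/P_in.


P_in = 1000 * 9.81 * 196.7 * 249.5 / 1e6 = 481.4419 MW
eta = 394.8 / 481.4419 = 0.8200


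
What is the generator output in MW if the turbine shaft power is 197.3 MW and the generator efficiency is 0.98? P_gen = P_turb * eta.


P_gen = 197.3 * 0.98 = 193.3540 MW


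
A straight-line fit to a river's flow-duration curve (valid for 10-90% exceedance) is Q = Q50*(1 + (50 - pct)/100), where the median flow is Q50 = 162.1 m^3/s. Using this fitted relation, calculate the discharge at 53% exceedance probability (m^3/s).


Q = 162.1 * (1 + (50 - 53)/100) = 157.2370 m^3/s


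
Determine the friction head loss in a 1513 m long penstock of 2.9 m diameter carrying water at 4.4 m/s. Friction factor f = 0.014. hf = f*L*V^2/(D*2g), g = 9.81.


hf = 0.014 * 1513 * 4.4^2 / (2.9 * 2 * 9.81) = 7.2073 m


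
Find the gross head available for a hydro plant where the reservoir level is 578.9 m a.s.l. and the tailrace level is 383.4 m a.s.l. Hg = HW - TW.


Hg = 578.9 - 383.4 = 195.5000 m


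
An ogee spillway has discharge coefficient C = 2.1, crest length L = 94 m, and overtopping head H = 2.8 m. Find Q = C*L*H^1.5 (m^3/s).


Q = 2.1 * 94 * 2.8^1.5 = 924.8775 m^3/s


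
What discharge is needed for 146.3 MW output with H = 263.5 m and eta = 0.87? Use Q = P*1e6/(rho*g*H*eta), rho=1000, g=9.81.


Q = 146.3 * 1e6 / (1000 * 9.81 * 263.5 * 0.87) = 65.0542 m^3/s


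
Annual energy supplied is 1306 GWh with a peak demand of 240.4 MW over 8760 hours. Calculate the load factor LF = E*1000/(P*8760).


LF = 1306 * 1000 / (240.4 * 8760) = 0.6202


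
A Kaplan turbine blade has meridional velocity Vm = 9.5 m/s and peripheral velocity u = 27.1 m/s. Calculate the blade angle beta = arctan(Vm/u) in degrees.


beta = arctan(9.5 / 27.1) = 19.3183 degrees


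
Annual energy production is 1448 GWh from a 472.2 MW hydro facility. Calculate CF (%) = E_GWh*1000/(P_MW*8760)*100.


CF = 1448 * 1000 / (472.2 * 8760) * 100 = 35.0057 %


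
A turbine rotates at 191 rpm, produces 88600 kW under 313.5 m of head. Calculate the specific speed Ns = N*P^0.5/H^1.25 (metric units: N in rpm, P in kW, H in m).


Ns = 191 * 88600^0.5 / 313.5^1.25 = 43.0976


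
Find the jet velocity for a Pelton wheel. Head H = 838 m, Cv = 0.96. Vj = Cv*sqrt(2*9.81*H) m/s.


Vj = 0.96 * sqrt(2*9.81*838) = 123.0957 m/s


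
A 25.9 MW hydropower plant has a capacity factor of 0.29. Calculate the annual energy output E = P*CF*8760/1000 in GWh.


E = 25.9 * 0.29 * 8760 / 1000 = 65.7964 GWh


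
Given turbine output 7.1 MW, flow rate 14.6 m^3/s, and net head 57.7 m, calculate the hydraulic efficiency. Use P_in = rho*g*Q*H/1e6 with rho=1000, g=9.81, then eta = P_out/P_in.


P_in = 1000 * 9.81 * 14.6 * 57.7 / 1e6 = 8.2641 MW
eta = 7.1 / 8.2641 = 0.8591


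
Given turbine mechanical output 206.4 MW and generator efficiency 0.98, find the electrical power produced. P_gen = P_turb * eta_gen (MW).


P_gen = 206.4 * 0.98 = 202.2720 MW


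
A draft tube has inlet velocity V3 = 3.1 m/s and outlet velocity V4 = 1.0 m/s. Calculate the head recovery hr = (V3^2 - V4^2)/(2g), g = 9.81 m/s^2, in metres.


hr = (3.1^2 - 1.0^2) / (2*9.81) = 0.4388 m


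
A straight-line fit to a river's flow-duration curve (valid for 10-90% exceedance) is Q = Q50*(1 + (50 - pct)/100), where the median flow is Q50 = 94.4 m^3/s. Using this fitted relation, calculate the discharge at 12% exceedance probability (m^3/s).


Q = 94.4 * (1 + (50 - 12)/100) = 130.2720 m^3/s


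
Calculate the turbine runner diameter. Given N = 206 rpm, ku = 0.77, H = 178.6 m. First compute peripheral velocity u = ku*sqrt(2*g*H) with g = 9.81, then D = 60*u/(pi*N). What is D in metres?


u = 0.77 * sqrt(2*9.81*178.6) = 45.5807 m/s
D = 60 * 45.5807 / (pi * 206) = 4.2259 m


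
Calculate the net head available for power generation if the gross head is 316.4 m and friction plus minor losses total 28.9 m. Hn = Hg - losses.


Hn = 316.4 - 28.9 = 287.5000 m


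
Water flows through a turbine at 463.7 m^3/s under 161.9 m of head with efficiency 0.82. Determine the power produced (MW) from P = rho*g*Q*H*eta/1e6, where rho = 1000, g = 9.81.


P = 1000 * 9.81 * 463.7 * 161.9 * 0.82 / 1e6 = 603.9025 MW


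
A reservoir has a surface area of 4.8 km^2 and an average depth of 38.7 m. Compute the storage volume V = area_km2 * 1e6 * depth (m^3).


V = 4.8 * 1e6 * 38.7 = 1.8576e+08 m^3


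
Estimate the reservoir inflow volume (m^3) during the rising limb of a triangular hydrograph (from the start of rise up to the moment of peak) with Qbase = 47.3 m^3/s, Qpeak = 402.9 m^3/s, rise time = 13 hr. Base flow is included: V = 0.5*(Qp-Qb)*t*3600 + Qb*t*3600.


V = 0.5*(402.9 - 47.3)*13*3600 + 47.3*13*3600 = 1.0535e+07 m^3


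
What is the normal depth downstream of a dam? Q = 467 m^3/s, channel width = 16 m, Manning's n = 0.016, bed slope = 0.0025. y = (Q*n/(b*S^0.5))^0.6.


y = (467 * 0.016 / (16 * 0.0025^0.5))^0.6 = 3.8213 m


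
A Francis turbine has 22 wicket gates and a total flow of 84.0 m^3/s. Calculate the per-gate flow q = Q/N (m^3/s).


q = 84.0 / 22 = 3.8182 m^3/s


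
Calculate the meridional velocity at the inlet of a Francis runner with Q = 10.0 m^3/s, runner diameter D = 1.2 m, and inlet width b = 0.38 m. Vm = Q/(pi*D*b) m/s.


Vm = 10.0 / (pi * 1.2 * 0.38) = 6.9805 m/s


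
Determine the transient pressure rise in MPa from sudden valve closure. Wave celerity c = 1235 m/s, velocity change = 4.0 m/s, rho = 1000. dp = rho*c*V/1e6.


dp = 1000 * 1235 * 4.0 / 1e6 = 4.9400 MPa


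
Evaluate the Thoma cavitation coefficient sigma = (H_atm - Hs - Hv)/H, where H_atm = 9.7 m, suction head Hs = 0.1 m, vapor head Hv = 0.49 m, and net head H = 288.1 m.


sigma = (9.7 - 0.1 - 0.49) / 288.1 = 0.0316


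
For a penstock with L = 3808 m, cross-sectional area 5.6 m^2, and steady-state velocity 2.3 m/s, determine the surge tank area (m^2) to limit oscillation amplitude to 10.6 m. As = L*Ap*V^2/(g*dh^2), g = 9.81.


As = 3808 * 5.6 * 2.3^2 / (9.81 * 10.6^2) = 102.3434 m^2


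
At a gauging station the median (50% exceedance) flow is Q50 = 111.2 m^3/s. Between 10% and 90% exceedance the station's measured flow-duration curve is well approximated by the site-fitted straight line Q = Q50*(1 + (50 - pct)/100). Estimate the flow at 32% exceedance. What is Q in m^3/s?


Q = 111.2 * (1 + (50 - 32)/100) = 131.2160 m^3/s


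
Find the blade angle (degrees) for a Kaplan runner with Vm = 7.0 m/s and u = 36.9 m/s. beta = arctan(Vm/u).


beta = arctan(7.0 / 36.9) = 10.7415 degrees


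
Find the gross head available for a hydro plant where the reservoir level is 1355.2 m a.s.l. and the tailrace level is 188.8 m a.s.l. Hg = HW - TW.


Hg = 1355.2 - 188.8 = 1166.4000 m


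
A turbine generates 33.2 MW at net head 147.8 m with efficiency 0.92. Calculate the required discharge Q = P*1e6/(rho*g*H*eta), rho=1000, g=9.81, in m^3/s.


Q = 33.2 * 1e6 / (1000 * 9.81 * 147.8 * 0.92) = 24.8890 m^3/s


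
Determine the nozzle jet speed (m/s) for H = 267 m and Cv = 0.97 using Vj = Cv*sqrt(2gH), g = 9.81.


Vj = 0.97 * sqrt(2*9.81*267) = 70.2064 m/s


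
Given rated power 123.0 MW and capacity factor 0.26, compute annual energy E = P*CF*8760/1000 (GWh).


E = 123.0 * 0.26 * 8760 / 1000 = 280.1448 GWh


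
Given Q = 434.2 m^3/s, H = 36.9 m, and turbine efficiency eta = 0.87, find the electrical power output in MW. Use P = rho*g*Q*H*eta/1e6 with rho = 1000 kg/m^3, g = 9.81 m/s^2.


P = 1000 * 9.81 * 434.2 * 36.9 * 0.87 / 1e6 = 136.7428 MW


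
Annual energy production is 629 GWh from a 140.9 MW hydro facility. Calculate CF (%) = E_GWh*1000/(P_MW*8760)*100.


CF = 629 * 1000 / (140.9 * 8760) * 100 = 50.9607 %


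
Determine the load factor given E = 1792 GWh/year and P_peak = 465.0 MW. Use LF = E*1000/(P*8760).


LF = 1792 * 1000 / (465.0 * 8760) = 0.4399


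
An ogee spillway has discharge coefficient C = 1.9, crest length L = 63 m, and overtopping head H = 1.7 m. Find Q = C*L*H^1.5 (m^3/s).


Q = 1.9 * 63 * 1.7^1.5 = 265.3185 m^3/s


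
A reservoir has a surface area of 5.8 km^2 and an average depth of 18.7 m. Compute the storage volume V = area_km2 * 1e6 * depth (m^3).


V = 5.8 * 1e6 * 18.7 = 1.0846e+08 m^3


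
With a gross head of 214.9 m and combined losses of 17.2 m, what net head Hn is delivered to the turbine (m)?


Hn = 214.9 - 17.2 = 197.7000 m


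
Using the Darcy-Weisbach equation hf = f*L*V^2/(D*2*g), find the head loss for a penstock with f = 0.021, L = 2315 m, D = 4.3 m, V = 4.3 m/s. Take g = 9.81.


hf = 0.021 * 2315 * 4.3^2 / (4.3 * 2 * 9.81) = 10.6547 m


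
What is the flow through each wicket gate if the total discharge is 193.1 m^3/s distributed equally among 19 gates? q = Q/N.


q = 193.1 / 19 = 10.1632 m^3/s


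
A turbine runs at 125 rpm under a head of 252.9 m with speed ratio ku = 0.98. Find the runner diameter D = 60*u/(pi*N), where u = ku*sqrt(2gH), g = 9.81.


u = 0.98 * sqrt(2*9.81*252.9) = 69.0319 m/s
D = 60 * 69.0319 / (pi * 125) = 10.5473 m


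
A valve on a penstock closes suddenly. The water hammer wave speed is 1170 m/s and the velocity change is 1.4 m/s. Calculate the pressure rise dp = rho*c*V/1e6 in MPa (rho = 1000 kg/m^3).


dp = 1000 * 1170 * 1.4 / 1e6 = 1.6380 MPa


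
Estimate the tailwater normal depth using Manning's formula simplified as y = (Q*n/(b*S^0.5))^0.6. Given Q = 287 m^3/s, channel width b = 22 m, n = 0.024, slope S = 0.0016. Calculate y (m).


y = (287 * 0.024 / (22 * 0.0016^0.5))^0.6 = 3.4369 m


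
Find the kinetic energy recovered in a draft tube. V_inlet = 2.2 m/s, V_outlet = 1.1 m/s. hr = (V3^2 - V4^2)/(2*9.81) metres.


hr = (2.2^2 - 1.1^2) / (2*9.81) = 0.1850 m


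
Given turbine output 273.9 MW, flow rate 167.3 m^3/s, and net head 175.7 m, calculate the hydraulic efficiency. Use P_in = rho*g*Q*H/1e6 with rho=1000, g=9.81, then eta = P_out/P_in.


P_in = 1000 * 9.81 * 167.3 * 175.7 / 1e6 = 288.3611 MW
eta = 273.9 / 288.3611 = 0.9499


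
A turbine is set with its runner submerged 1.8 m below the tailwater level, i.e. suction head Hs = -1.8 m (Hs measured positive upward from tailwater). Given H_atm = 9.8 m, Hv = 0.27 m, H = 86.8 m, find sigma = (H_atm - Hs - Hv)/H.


sigma = (9.8 - (-1.8) - 0.27) / 86.8 = 0.1305


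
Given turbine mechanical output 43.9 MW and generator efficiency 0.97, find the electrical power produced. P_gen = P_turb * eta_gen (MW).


P_gen = 43.9 * 0.97 = 42.5830 MW


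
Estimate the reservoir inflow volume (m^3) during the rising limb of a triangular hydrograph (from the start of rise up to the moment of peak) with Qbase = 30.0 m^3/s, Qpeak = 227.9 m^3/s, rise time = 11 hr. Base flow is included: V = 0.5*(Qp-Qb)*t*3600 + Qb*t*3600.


V = 0.5*(227.9 - 30.0)*11*3600 + 30.0*11*3600 = 5.1064e+06 m^3


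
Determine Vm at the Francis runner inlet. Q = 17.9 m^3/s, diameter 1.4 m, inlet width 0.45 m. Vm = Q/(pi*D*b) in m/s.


Vm = 17.9 / (pi * 1.4 * 0.45) = 9.0440 m/s


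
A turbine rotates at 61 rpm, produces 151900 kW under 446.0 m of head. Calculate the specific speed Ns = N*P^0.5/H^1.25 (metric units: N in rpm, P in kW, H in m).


Ns = 61 * 151900^0.5 / 446.0^1.25 = 11.5995


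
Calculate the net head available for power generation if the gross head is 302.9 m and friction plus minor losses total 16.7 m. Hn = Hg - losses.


Hn = 302.9 - 16.7 = 286.2000 m


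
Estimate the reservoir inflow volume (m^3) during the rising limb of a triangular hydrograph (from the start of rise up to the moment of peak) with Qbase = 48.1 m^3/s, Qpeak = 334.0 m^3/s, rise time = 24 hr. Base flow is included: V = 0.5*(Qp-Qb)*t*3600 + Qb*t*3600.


V = 0.5*(334.0 - 48.1)*24*3600 + 48.1*24*3600 = 1.6507e+07 m^3


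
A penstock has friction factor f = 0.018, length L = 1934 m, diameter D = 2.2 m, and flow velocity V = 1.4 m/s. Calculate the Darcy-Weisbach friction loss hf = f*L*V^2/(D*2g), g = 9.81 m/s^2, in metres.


hf = 0.018 * 1934 * 1.4^2 / (2.2 * 2 * 9.81) = 1.5808 m


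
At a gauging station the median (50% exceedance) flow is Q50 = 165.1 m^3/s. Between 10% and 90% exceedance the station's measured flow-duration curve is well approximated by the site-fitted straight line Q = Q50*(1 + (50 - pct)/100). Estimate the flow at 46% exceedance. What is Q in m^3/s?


Q = 165.1 * (1 + (50 - 46)/100) = 171.7040 m^3/s


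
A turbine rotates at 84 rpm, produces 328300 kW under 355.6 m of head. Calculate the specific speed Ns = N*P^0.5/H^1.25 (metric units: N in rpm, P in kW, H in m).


Ns = 84 * 328300^0.5 / 355.6^1.25 = 31.1683


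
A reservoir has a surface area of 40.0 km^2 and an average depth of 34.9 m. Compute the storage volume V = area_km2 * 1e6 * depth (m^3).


V = 40.0 * 1e6 * 34.9 = 1.3960e+09 m^3


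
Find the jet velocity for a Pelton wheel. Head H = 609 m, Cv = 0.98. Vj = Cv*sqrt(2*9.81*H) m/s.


Vj = 0.98 * sqrt(2*9.81*609) = 107.1234 m/s


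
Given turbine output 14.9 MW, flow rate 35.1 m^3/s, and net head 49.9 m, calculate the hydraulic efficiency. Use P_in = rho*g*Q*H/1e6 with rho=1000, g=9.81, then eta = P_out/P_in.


P_in = 1000 * 9.81 * 35.1 * 49.9 / 1e6 = 17.1821 MW
eta = 14.9 / 17.1821 = 0.8672


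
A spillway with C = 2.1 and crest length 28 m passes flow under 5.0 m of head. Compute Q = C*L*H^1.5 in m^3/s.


Q = 2.1 * 28 * 5.0^1.5 = 657.4040 m^3/s


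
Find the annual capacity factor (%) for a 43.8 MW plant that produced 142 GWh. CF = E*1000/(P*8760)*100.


CF = 142 * 1000 / (43.8 * 8760) * 100 = 37.0092 %


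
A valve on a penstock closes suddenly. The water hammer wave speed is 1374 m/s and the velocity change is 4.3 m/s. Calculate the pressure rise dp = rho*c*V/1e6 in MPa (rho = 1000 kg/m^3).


dp = 1000 * 1374 * 4.3 / 1e6 = 5.9082 MPa


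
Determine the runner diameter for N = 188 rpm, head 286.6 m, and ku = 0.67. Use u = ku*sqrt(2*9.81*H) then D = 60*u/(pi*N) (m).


u = 0.67 * sqrt(2*9.81*286.6) = 50.2415 m/s
D = 60 * 50.2415 / (pi * 188) = 5.1039 m


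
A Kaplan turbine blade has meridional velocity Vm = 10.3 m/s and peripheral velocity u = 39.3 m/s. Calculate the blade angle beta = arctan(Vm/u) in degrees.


beta = arctan(10.3 / 39.3) = 14.6861 degrees


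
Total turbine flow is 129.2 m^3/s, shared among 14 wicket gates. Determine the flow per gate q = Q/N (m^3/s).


q = 129.2 / 14 = 9.2286 m^3/s


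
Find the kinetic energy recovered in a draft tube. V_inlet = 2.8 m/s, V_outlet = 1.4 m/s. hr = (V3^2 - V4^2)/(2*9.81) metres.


hr = (2.8^2 - 1.4^2) / (2*9.81) = 0.2997 m


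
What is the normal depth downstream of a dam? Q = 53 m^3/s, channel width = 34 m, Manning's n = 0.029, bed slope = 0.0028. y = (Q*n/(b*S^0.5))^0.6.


y = (53 * 0.029 / (34 * 0.0028^0.5))^0.6 = 0.9098 m


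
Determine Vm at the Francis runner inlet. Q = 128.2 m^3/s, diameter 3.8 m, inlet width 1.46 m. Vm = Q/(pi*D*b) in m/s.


Vm = 128.2 / (pi * 3.8 * 1.46) = 7.3553 m/s


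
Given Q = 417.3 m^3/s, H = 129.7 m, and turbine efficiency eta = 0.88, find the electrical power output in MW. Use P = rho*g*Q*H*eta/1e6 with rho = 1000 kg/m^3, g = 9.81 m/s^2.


P = 1000 * 9.81 * 417.3 * 129.7 * 0.88 / 1e6 = 467.2400 MW


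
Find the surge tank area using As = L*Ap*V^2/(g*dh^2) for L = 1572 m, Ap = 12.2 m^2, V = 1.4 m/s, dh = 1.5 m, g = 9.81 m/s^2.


As = 1572 * 12.2 * 1.4^2 / (9.81 * 1.5^2) = 1703.0089 m^2


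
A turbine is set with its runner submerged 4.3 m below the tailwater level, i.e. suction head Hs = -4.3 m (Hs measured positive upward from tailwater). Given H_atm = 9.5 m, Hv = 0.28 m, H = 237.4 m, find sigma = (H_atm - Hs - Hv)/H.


sigma = (9.5 - (-4.3) - 0.28) / 237.4 = 0.0570


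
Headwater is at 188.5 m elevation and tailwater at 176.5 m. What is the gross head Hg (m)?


Hg = 188.5 - 176.5 = 12.0000 m


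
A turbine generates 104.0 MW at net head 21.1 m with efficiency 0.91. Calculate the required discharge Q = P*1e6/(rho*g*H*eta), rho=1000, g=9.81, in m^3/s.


Q = 104.0 * 1e6 / (1000 * 9.81 * 21.1 * 0.91) = 552.1289 m^3/s


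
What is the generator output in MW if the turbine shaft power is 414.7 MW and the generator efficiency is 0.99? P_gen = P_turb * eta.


P_gen = 414.7 * 0.99 = 410.5530 MW


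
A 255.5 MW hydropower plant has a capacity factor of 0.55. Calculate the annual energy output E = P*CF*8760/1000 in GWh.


E = 255.5 * 0.55 * 8760 / 1000 = 1230.9990 GWh


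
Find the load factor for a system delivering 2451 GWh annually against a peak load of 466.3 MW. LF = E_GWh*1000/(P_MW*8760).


LF = 2451 * 1000 / (466.3 * 8760) = 0.6000


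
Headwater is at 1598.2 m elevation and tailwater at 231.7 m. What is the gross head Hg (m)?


Hg = 1598.2 - 231.7 = 1366.5000 m


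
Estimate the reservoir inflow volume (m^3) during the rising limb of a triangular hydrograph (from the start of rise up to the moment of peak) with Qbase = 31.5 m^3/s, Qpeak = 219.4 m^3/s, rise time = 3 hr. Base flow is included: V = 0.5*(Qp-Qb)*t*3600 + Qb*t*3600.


V = 0.5*(219.4 - 31.5)*3*3600 + 31.5*3*3600 = 1.3549e+06 m^3


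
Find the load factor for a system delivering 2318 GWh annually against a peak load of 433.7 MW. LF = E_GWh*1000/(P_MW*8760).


LF = 2318 * 1000 / (433.7 * 8760) = 0.6101
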